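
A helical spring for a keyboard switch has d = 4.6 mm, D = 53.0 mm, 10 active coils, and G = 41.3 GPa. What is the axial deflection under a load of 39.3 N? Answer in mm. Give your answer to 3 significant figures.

k = Gd⁴/(8D³N_a) = (41.3×10³)(4.6⁴)/(8·53.0³·10) = 1.5526 N/mm
δ = F/k = 39.3 / 1.5526 = 25.312 mm

25.3 mm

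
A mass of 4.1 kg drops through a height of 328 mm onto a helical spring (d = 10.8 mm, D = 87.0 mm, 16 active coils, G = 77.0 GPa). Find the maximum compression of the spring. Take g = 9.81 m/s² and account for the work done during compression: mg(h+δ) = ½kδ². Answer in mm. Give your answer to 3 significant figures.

49.4 mm

k = Gd⁴/(8D³N_a) = (77.0×10³)(10.8⁴)/(8·87.0³·16) = 12.428 N/mm
W = mg = 4.1 × 9.81 = 40.221 N
½kδ² − Wδ − Wh = 0 → δ = (W + √(W² + 2kWh))/k
δ = (40.221 + √(1617.7 + 327925))/12.428 = (40.221 + 574.06)/12.428 = 49.425 mm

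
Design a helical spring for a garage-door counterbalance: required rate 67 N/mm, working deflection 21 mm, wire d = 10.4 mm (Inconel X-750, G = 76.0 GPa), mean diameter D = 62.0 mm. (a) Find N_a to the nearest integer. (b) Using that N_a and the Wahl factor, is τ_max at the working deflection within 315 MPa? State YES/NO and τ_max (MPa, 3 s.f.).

N_a = Gd⁴/(8D³k) = (76.0×10³)(10.4⁴)/(8·62.0³·67) = 6.96 → N_a = 7
Actual rate k = Gd⁴/(8D³·7) = 66.617 N/mm
Working load F = kδ = 66.617·21 = 1399 N
C = 62.0/10.4 = 5.9615; K_W = (4C−1)/(4C−4)+0.615/C = 1.2543
τ_max = K_W·8FD/(πd³) = 1.2543·196.35 = 246.29 MPa
τ_max ≤ 315 MPa → acceptable

(a) 7 coils; (b) YES, τ_max = 246 MPa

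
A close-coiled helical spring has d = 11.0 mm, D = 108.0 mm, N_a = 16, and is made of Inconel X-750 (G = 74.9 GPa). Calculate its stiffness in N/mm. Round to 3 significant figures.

6.80 N/mm

k = Gd⁴/(8D³N_a) = (74.9×10³ × 11.0⁴) / (8 × 108.0³ × 16)
  = 1.09661e+09 / 1.61243e+08 = 6.801 N/mm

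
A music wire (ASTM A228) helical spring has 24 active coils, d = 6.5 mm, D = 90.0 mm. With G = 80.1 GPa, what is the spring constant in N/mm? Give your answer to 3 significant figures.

k = Gd⁴/(8D³N_a) = (80.1×10³ × 6.5⁴) / (8 × 90.0³ × 24)
  = 1.42984e+08 / 1.39968e+08 = 1.0215 N/mm

1.02 N/mm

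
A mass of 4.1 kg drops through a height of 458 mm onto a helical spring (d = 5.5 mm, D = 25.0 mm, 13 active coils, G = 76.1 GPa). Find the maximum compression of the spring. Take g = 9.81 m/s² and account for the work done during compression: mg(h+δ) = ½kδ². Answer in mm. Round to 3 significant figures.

30.3 mm

k = Gd⁴/(8D³N_a) = (76.1×10³)(5.5⁴)/(8·25.0³·13) = 42.853 N/mm
W = mg = 4.1 × 9.81 = 40.221 N
½kδ² − Wδ − Wh = 0 → δ = (W + √(W² + 2kWh))/k
δ = (40.221 + √(1617.7 + 1.57881e+06))/42.853 = (40.221 + 1257.2)/42.853 = 30.275 mm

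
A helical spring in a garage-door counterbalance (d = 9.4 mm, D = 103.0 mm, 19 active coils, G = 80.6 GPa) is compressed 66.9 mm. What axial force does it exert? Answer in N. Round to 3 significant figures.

k = Gd⁴/(8D³N_a) = (80.6×10³)(9.4⁴)/(8·103.0³·19) = 3.7887 N/mm
F = k·δ = 3.7887 × 66.9 = 253.46 N

253 N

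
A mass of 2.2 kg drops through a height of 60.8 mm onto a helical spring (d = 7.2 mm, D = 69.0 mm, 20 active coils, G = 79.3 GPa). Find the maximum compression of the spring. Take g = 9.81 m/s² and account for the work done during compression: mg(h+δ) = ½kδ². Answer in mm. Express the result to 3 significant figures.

31.3 mm

k = Gd⁴/(8D³N_a) = (79.3×10³)(7.2⁴)/(8·69.0³·20) = 4.0545 N/mm
W = mg = 2.2 × 9.81 = 21.582 N
½kδ² − Wδ − Wh = 0 → δ = (W + √(W² + 2kWh))/k
δ = (21.582 + √(465.78 + 10640.5))/4.0545 = (21.582 + 105.39)/4.0545 = 31.315 mm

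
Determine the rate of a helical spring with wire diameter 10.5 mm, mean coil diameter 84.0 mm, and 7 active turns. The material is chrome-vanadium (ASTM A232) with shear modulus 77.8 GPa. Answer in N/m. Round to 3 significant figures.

k = Gd⁴/(8D³N_a) = (77.8×10³ × 10.5⁴) / (8 × 84.0³ × 7)
  = 9.45664e+08 / 3.31914e+07 = 28.491 N/mm = 28491 N/m

28500 N/m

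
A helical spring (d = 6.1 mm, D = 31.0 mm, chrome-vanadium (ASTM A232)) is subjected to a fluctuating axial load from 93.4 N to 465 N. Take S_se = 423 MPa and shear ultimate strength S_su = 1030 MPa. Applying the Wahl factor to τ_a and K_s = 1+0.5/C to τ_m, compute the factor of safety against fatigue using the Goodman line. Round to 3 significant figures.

3.30

C = D/d = 31.0/6.1 = 5.0820; K_W = (4C−1)/(4C−4)+0.615/C = 1.3048; K_s = 1+0.5/C = 1.0984
F_a = (F_max−F_min)/2 = 185.8 N; F_m = (F_max+F_min)/2 = 279.2 N
τ_a = K_W·8F_aD/(πd³) = 1.3048 × 64.619 = 84.311 MPa
τ_m = K_s·8F_mD/(πd³) = 1.0984 × 97.102 = 106.66 MPa
Goodman: 1/n_f = τ_a/S_se + τ_m/S_su = 84.311/423 + 106.66/1030 = 0.19932 + 0.10355 = 0.30287
n_f = 1/0.30287 = 3.302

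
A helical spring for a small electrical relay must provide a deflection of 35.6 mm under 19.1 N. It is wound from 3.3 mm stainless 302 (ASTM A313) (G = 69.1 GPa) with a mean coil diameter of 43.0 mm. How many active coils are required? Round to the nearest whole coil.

24

Required rate k = F/δ = 19.1/35.6 = 0.53652 N/mm
N_a = Gd⁴/(8D³k) = (69.1×10³ × 3.3⁴)/(8 × 43.0³ × 0.53652)
    = 8.19471e+06 / 341255 = 24.01 → 24 coils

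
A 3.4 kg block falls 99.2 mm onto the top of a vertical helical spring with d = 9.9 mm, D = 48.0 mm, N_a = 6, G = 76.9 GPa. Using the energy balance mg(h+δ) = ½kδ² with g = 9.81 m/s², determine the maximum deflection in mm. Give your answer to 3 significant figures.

k = Gd⁴/(8D³N_a) = (76.9×10³)(9.9⁴)/(8·48.0³·6) = 139.16 N/mm
W = mg = 3.4 × 9.81 = 33.354 N
½kδ² − Wδ − Wh = 0 → δ = (W + √(W² + 2kWh))/k
δ = (33.354 + √(1112.5 + 920856))/139.16 = (33.354 + 960.19)/139.16 = 7.1398 mm

7.14 mm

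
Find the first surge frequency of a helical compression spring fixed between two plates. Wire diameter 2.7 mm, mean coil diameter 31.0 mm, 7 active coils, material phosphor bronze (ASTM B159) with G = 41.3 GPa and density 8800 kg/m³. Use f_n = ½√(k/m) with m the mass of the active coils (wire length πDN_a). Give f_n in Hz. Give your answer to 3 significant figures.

97.9 Hz

k = Gd⁴/(8D³N_a) = (41.3×10³)(2.7⁴)/(8·31.0³·7) = 1.3156 N/mm = 1315.6 N/m
Wire length L = πDN_a = π·31.0·7 = 681.73 mm
m = ρ·(πd²/4)·L = 8800 × 5.7256×10⁻⁶ m² × 0.68173 m = 0.034349 kg
f_n = ½√(k/m) = 0.5·√(1315.6/0.034349) = 0.5·√(38302) = 97.855 Hz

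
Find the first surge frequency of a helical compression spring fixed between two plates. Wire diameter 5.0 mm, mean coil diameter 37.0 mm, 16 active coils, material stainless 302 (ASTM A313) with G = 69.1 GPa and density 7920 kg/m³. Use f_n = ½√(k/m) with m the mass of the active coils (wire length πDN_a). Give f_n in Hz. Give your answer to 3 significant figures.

k = Gd⁴/(8D³N_a) = (69.1×10³)(5.0⁴)/(8·37.0³·16) = 6.6611 N/mm = 6661.1 N/m
Wire length L = πDN_a = π·37.0·16 = 1859.8 mm
m = ρ·(πd²/4)·L = 7920 × 19.635×10⁻⁶ m² × 1.8598 m = 0.28922 kg
f_n = ½√(k/m) = 0.5·√(6661.1/0.28922) = 0.5·√(23031) = 75.88 Hz

75.9 Hz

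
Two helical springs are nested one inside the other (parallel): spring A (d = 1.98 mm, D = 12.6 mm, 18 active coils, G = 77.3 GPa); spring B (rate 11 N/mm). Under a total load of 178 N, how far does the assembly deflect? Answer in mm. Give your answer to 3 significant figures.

11.8 mm

k_A = Gd⁴/(8D³N_a) = (77.3×10³)(1.98⁴)/(8·12.6³·18) = 4.1245 N/mm
Parallel: k_eq = 4.1245 + 11 = 15.124 N/mm
δ = F/k_eq = 178/15.124 = 11.769 mm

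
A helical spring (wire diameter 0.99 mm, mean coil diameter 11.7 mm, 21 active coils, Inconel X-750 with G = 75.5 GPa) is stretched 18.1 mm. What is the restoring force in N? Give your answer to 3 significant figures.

k = Gd⁴/(8D³N_a) = (75.5×10³)(0.99⁴)/(8·11.7³·21) = 0.26954 N/mm
F = k·δ = 0.26954 × 18.1 = 4.8786 N

4.88 N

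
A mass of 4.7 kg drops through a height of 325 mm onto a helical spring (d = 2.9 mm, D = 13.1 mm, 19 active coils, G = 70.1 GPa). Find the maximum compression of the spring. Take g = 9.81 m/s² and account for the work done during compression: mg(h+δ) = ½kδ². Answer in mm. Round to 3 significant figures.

48.7 mm

k = Gd⁴/(8D³N_a) = (70.1×10³)(2.9⁴)/(8·13.1³·19) = 14.51 N/mm
W = mg = 4.7 × 9.81 = 46.107 N
½kδ² − Wδ − Wh = 0 → δ = (W + √(W² + 2kWh))/k
δ = (46.107 + √(2125.9 + 434843))/14.51 = (46.107 + 661.04)/14.51 = 48.737 mm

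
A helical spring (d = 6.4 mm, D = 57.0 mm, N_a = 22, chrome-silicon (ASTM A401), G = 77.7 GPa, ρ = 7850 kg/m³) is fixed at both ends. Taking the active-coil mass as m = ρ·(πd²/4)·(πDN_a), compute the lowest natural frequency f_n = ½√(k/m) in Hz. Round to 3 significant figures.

k = Gd⁴/(8D³N_a) = (77.7×10³)(6.4⁴)/(8·57.0³·22) = 3.9995 N/mm = 3999.5 N/m
Wire length L = πDN_a = π·57.0·22 = 3939.6 mm
m = ρ·(πd²/4)·L = 7850 × 32.17×10⁻⁶ m² × 3.9396 m = 0.99487 kg
f_n = ½√(k/m) = 0.5·√(3999.5/0.99487) = 0.5·√(4020.1) = 31.702 Hz

31.7 Hz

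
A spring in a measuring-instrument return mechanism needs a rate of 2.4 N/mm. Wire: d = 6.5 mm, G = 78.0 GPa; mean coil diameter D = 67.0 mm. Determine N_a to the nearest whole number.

24

N_a = Gd⁴/(8D³k) = (78.0×10³ × 6.5⁴)/(8 × 67.0³ × 2.4)
    = 1.39235e+08 / 5.77465e+06 = 24.11 → 24 coils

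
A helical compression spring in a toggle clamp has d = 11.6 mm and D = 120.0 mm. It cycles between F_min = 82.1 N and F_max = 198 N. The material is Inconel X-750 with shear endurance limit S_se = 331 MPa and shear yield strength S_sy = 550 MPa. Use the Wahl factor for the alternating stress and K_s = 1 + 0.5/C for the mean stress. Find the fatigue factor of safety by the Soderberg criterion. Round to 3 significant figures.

11.0

C = D/d = 120.0/11.6 = 10.3448; K_W = (4C−1)/(4C−4)+0.615/C = 1.1397; K_s = 1+0.5/C = 1.0483
F_a = (F_max−F_min)/2 = 57.95 N; F_m = (F_max+F_min)/2 = 140.05 N
τ_a = K_W·8F_aD/(πd³) = 1.1397 × 11.345 = 12.93 MPa
τ_m = K_s·8F_mD/(πd³) = 1.0483 × 27.418 = 28.743 MPa
Soderberg: 1/n_f = τ_a/S_se + τ_m/S_sy = 12.93/331 + 28.743/550 = 0.03906 + 0.05226 = 0.091323
n_f = 1/0.091323 = 10.95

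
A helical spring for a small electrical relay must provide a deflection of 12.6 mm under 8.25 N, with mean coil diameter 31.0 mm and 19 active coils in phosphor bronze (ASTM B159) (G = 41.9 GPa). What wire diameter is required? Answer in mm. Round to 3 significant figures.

2.90 mm

Required rate k = F/δ = 8.25/12.6 = 0.65476 N/mm
d = (8D³N_a·k / G)^(1/4) = (8·31.0³·19·0.65476 / (41.9×10³))^0.25
  = (70.762)^0.25 = 2.9003 mm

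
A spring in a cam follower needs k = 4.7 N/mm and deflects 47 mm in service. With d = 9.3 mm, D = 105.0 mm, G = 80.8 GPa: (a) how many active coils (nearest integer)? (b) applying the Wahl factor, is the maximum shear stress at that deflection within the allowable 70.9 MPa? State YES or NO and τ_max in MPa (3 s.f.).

(a) 14 coils; (b) NO, τ_max = 82.1 MPa

N_a = Gd⁴/(8D³k) = (80.8×10³)(9.3⁴)/(8·105.0³·4.7) = 13.89 → N_a = 14
Actual rate k = Gd⁴/(8D³·14) = 4.6618 N/mm
Working load F = kδ = 4.6618·47 = 219.11 N
C = 105.0/9.3 = 11.2903; K_W = (4C−1)/(4C−4)+0.615/C = 1.1274
τ_max = K_W·8FD/(πd³) = 1.1274·72.834 = 82.11 MPa
τ_max > 70.9 MPa → exceeds allowable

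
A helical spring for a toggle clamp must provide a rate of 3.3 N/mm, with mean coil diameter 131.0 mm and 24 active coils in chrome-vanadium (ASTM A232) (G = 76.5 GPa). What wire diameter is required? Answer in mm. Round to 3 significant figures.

11.7 mm

d = (8D³N_a·k / G)^(1/4) = (8·131.0³·24·3.3 / (76.5×10³))^0.25
  = (18619)^0.25 = 11.6813 mm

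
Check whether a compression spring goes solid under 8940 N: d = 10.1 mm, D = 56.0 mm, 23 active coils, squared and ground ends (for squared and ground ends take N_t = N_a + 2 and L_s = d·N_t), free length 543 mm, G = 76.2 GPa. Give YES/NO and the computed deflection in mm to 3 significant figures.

YES, δ = 364 mm

k = Gd⁴/(8D³N_a) = (76.2×10³)(10.1⁴)/(8·56.0³·23) = 24.539 N/mm
N_t = 25; L_s = 10.1·25 = 252.5 mm; δ_solid = L₀ − L_s = 543 − 252.5 = 290.5 mm
δ = F/k = 8940/24.539 = 364.32 mm
δ ≥ δ_solid → spring goes solid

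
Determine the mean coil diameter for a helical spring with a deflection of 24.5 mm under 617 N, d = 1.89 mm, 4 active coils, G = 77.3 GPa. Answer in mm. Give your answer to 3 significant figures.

10.7 mm

Required rate k = F/δ = 617/24.5 = 25.184 N/mm
D = (Gd⁴/(8N_a·k))^(1/3) = (77.3×10³·1.89⁴/(8·4·25.184))^(1/3)
  = (1223.93)^(1/3) = 10.6968 mm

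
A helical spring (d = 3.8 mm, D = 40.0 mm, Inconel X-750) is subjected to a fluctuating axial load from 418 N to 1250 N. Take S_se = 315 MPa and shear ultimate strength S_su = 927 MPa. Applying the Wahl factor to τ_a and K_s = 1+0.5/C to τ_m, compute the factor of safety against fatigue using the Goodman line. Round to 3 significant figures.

C = D/d = 40.0/3.8 = 10.5263; K_W = (4C−1)/(4C−4)+0.615/C = 1.1372; K_s = 1+0.5/C = 1.0475
F_a = (F_max−F_min)/2 = 416 N; F_m = (F_max+F_min)/2 = 834 N
τ_a = K_W·8F_aD/(πd³) = 1.1372 × 772.22 = 878.14 MPa
τ_m = K_s·8F_mD/(πd³) = 1.0475 × 1548.2 = 1621.7 MPa
Goodman: 1/n_f = τ_a/S_se + τ_m/S_su = 878.14/315 + 1621.7/927 = 2.78773 + 1.74940 = 4.5371
n_f = 1/4.5371 = 0.2204

0.220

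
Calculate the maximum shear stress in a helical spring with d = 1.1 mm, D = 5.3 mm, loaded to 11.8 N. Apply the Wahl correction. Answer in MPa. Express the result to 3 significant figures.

158 MPa

Spring index C = D/d = 5.3/1.1 = 4.8182
K_W = (4C−1)/(4C−4) + 0.615/C = 18.273/15.273 + 0.1276 = 1.3241
τ₀ = 8FD/(πd³) = 8·11.8·5.3/(π·1.1³) = 500.32/4.1815 = 119.65 MPa
τ_max = K·τ₀ = 1.3241 × 119.65 = 158.43 MPa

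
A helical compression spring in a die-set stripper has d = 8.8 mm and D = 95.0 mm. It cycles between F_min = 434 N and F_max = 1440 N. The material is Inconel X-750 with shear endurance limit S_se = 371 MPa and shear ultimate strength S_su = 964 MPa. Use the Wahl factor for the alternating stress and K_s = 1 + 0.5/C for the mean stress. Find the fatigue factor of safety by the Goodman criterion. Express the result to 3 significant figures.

C = D/d = 95.0/8.8 = 10.7955; K_W = (4C−1)/(4C−4)+0.615/C = 1.1335; K_s = 1+0.5/C = 1.0463
F_a = (F_max−F_min)/2 = 503 N; F_m = (F_max+F_min)/2 = 937 N
τ_a = K_W·8F_aD/(πd³) = 1.1335 × 178.56 = 202.4 MPa
τ_m = K_s·8F_mD/(πd³) = 1.0463 × 332.63 = 348.03 MPa
Goodman: 1/n_f = τ_a/S_se + τ_m/S_su = 202.4/371 + 348.03/964 = 0.54556 + 0.36103 = 0.90659
n_f = 1/0.90659 = 1.103

1.10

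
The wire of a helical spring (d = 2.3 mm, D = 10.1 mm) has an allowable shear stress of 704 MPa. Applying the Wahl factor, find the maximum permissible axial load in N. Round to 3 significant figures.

C = D/d = 10.1/2.3 = 4.3913
K_W = (4C−1)/(4C−4) + 0.615/C = 16.565/13.565 + 0.1400 = 1.3612
τ_max = K·8FD/(πd³) → F_max = τ_allow·πd³/(8DK)
F_max = 704·π·2.3³/(8·10.1·1.3612) = 26910/109.99 = 244.66 N

245 N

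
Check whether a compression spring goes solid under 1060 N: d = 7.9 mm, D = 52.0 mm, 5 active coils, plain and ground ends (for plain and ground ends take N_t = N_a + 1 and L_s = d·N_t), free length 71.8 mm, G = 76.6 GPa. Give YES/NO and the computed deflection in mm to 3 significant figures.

k = Gd⁴/(8D³N_a) = (76.6×10³)(7.9⁴)/(8·52.0³·5) = 53.048 N/mm
N_t = 6; L_s = 7.9·6 = 47.4 mm; δ_solid = L₀ − L_s = 71.8 − 47.4 = 24.4 mm
δ = F/k = 1060/53.048 = 19.982 mm
δ < δ_solid → spring does not go solid

NO, δ = 20.0 mm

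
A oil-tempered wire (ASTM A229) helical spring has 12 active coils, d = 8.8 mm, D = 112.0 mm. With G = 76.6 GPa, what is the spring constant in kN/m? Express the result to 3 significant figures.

3.41 kN/m

k = Gd⁴/(8D³N_a) = (76.6×10³ × 8.8⁴) / (8 × 112.0³ × 12)
  = 4.59367e+08 / 1.34873e+08 = 3.4059 N/mm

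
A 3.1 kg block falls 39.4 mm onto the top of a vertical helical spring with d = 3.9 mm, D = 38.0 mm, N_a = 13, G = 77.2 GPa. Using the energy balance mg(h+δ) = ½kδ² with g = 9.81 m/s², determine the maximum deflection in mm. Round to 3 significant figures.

k = Gd⁴/(8D³N_a) = (77.2×10³)(3.9⁴)/(8·38.0³·13) = 3.1296 N/mm
W = mg = 3.1 × 9.81 = 30.411 N
½kδ² − Wδ − Wh = 0 → δ = (W + √(W² + 2kWh))/k
δ = (30.411 + √(924.83 + 7499.78))/3.1296 = (30.411 + 91.786)/3.1296 = 39.045 mm

39.0 mm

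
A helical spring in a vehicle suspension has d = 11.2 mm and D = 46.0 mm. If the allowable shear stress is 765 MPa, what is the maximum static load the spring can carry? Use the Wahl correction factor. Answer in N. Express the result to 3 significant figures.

6600 N

C = D/d = 46.0/11.2 = 4.1071
K_W = (4C−1)/(4C−4) + 0.615/C = 15.429/12.429 + 0.1497 = 1.3911
τ_max = K·8FD/(πd³) → F_max = τ_allow·πd³/(8DK)
F_max = 765·π·11.2³/(8·46.0·1.3911) = 3.3765e+06/511.93 = 6595.6 N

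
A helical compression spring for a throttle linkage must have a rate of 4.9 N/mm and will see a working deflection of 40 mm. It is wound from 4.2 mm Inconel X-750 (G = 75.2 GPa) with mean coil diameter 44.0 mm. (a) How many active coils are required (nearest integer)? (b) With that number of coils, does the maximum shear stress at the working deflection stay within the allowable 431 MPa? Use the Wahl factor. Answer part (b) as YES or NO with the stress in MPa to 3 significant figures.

N_a = Gd⁴/(8D³k) = (75.2×10³)(4.2⁴)/(8·44.0³·4.9) = 7.008 → N_a = 7
Actual rate k = Gd⁴/(8D³·7) = 4.9053 N/mm
Working load F = kδ = 4.9053·40 = 196.21 N
C = 44.0/4.2 = 10.4762; K_W = (4C−1)/(4C−4)+0.615/C = 1.1379
τ_max = K_W·8FD/(πd³) = 1.1379·296.74 = 337.64 MPa
τ_max ≤ 431 MPa → acceptable

(a) 7 coils; (b) YES, τ_max = 338 MPa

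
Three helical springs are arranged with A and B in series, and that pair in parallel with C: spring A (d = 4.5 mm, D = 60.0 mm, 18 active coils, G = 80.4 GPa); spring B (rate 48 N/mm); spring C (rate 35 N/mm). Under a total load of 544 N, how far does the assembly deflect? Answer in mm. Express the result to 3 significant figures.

15.1 mm

k_A = Gd⁴/(8D³N_a) = (80.4×10³)(4.5⁴)/(8·60.0³·18) = 1.06 N/mm
Springs A,B series: k_AB = 1/(1/1.06+1/48) = 1.0371 N/mm; parallel with C: k_eq = 1.0371+35 = 36.037 N/mm
δ = F/k_eq = 544/36.037 = 15.096 mm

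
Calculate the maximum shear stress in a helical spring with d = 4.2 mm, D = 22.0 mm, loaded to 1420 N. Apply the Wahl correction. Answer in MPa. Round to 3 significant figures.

Spring index C = D/d = 22.0/4.2 = 5.2381
K_W = (4C−1)/(4C−4) + 0.615/C = 19.952/16.952 + 0.1174 = 1.2944
τ₀ = 8FD/(πd³) = 8·1420·22.0/(π·4.2³) = 249920/232.75 = 1073.8 MPa
τ_max = K·τ₀ = 1.2944 × 1073.8 = 1389.8 MPa

1390 MPa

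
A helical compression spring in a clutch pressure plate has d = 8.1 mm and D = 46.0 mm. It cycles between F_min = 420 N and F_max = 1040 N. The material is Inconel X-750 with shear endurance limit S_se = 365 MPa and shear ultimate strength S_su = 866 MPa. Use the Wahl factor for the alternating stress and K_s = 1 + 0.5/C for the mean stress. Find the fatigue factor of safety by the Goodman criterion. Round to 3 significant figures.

2.27

C = D/d = 46.0/8.1 = 5.6790; K_W = (4C−1)/(4C−4)+0.615/C = 1.2686; K_s = 1+0.5/C = 1.0880
F_a = (F_max−F_min)/2 = 310 N; F_m = (F_max+F_min)/2 = 730 N
τ_a = K_W·8F_aD/(πd³) = 1.2686 × 68.329 = 86.681 MPa
τ_m = K_s·8F_mD/(πd³) = 1.0880 × 160.9 = 175.07 MPa
Goodman: 1/n_f = τ_a/S_se + τ_m/S_su = 86.681/365 + 175.07/866 = 0.23748 + 0.20216 = 0.43964
n_f = 1/0.43964 = 2.275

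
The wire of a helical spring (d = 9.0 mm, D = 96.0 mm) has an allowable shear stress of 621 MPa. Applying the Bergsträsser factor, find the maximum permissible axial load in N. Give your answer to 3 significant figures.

C = D/d = 96.0/9.0 = 10.6667
K_B = (4C+2)/(4C−3) = 44.667/39.667 = 1.1261
τ_max = K·8FD/(πd³) → F_max = τ_allow·πd³/(8DK)
F_max = 621·π·9.0³/(8·96.0·1.1261) = 1.4222e+06/864.81 = 1644.6 N

1640 N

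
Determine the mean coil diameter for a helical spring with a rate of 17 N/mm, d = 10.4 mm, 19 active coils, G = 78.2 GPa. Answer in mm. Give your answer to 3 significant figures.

D = (Gd⁴/(8N_a·k))^(1/3) = (78.2×10³·10.4⁴/(8·19·17))^(1/3)
  = (354036)^(1/3) = 70.7428 mm

70.7 mm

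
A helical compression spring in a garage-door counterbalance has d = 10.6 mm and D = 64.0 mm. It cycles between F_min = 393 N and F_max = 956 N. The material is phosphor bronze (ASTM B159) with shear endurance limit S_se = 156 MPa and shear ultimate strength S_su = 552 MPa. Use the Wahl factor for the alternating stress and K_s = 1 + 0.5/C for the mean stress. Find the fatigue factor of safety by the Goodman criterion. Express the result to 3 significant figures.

2.04

C = D/d = 64.0/10.6 = 6.0377; K_W = (4C−1)/(4C−4)+0.615/C = 1.2507; K_s = 1+0.5/C = 1.0828
F_a = (F_max−F_min)/2 = 281.5 N; F_m = (F_max+F_min)/2 = 674.5 N
τ_a = K_W·8F_aD/(πd³) = 1.2507 × 38.52 = 48.178 MPa
τ_m = K_s·8F_mD/(πd³) = 1.0828 × 92.296 = 99.94 MPa
Goodman: 1/n_f = τ_a/S_se + τ_m/S_su = 48.178/156 + 99.94/552 = 0.30883 + 0.18105 = 0.48988
n_f = 1/0.48988 = 2.041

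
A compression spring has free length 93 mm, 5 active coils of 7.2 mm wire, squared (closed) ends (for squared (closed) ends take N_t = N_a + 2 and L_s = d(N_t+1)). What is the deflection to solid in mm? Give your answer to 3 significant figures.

35.4 mm

N_t = 7; L_s = 7.2·8 = 57.6 mm
δ_solid = L₀ − L_s = 93 − 57.6 = 35.4 mm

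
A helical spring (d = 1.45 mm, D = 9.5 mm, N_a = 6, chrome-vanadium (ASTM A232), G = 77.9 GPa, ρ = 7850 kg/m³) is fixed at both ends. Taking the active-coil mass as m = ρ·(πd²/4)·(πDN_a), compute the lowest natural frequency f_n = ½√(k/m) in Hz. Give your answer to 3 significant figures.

k = Gd⁴/(8D³N_a) = (77.9×10³)(1.45⁴)/(8·9.5³·6) = 8.3675 N/mm = 8367.5 N/m
Wire length L = πDN_a = π·9.5·6 = 179.07 mm
m = ρ·(πd²/4)·L = 7850 × 1.6513×10⁻⁶ m² × 0.17907 m = 0.0023212 kg
f_n = ½√(k/m) = 0.5·√(8367.5/0.0023212) = 0.5·√(3.6048e+06) = 949.31 Hz

949 Hz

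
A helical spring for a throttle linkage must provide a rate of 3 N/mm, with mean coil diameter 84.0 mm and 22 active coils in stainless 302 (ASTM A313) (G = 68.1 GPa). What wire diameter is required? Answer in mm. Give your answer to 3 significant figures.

8.23 mm

d = (8D³N_a·k / G)^(1/4) = (8·84.0³·22·3 / (68.1×10³))^0.25
  = (4595.4)^0.25 = 8.2334 mm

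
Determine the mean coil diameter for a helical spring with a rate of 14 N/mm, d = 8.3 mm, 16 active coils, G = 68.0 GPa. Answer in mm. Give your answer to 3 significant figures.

56.5 mm

D = (Gd⁴/(8N_a·k))^(1/3) = (68.0×10³·8.3⁴/(8·16·14))^(1/3)
  = (180087)^(1/3) = 56.4713 mm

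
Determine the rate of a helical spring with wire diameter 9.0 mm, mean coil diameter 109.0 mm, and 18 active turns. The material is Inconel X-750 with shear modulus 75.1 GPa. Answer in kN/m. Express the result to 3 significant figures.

k = Gd⁴/(8D³N_a) = (75.1×10³ × 9.0⁴) / (8 × 109.0³ × 18)
  = 4.92731e+08 / 1.86484e+08 = 2.6422 N/mm

2.64 kN/m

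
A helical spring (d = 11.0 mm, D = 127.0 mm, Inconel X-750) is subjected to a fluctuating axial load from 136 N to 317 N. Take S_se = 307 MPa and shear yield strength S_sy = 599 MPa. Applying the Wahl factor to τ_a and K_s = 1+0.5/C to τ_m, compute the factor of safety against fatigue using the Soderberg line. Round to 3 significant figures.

5.67

C = D/d = 127.0/11.0 = 11.5455; K_W = (4C−1)/(4C−4)+0.615/C = 1.1244; K_s = 1+0.5/C = 1.0433
F_a = (F_max−F_min)/2 = 90.5 N; F_m = (F_max+F_min)/2 = 226.5 N
τ_a = K_W·8F_aD/(πd³) = 1.1244 × 21.989 = 24.725 MPa
τ_m = K_s·8F_mD/(πd³) = 1.0433 × 55.034 = 57.418 MPa
Soderberg: 1/n_f = τ_a/S_se + τ_m/S_sy = 24.725/307 + 57.418/599 = 0.08054 + 0.09586 = 0.17639
n_f = 1/0.17639 = 5.669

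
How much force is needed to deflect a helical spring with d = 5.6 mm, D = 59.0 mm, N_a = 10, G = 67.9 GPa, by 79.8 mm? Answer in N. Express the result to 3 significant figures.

324 N

k = Gd⁴/(8D³N_a) = (67.9×10³)(5.6⁴)/(8·59.0³·10) = 4.0642 N/mm
F = k·δ = 4.0642 × 79.8 = 324.32 N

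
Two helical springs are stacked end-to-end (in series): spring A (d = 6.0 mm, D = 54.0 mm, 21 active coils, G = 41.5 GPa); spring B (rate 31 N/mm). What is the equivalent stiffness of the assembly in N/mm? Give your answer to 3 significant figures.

k_A = Gd⁴/(8D³N_a) = (41.5×10³)(6.0⁴)/(8·54.0³·21) = 2.0331 N/mm
Series: 1/k_eq = 1/2.0331 + 1/31 = 0.52411; k_eq = 1.908 N/mm

1.91 N/mm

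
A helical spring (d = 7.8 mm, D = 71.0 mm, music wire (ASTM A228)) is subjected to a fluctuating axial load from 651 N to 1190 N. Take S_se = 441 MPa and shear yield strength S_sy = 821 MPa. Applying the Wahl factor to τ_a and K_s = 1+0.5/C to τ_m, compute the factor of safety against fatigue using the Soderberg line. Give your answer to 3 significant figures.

C = D/d = 71.0/7.8 = 9.1026; K_W = (4C−1)/(4C−4)+0.615/C = 1.1601; K_s = 1+0.5/C = 1.0549
F_a = (F_max−F_min)/2 = 269.5 N; F_m = (F_max+F_min)/2 = 920.5 N
τ_a = K_W·8F_aD/(πd³) = 1.1601 × 102.68 = 119.12 MPa
τ_m = K_s·8F_mD/(πd³) = 1.0549 × 350.7 = 369.97 MPa
Soderberg: 1/n_f = τ_a/S_se + τ_m/S_sy = 119.12/441 + 369.97/821 = 0.27011 + 0.45063 = 0.72074
n_f = 1/0.72074 = 1.387

1.39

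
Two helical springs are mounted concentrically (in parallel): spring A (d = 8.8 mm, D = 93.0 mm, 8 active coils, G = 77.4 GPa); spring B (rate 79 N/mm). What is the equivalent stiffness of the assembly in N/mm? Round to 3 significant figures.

88.0 N/mm

k_A = Gd⁴/(8D³N_a) = (77.4×10³)(8.8⁴)/(8·93.0³·8) = 9.0166 N/mm
Parallel: k_eq = 9.0166 + 79 = 88.017 N/mm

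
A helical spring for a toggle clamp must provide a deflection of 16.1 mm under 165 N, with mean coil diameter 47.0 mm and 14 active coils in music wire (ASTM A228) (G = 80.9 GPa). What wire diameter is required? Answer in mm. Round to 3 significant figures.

6.20 mm

Required rate k = F/δ = 165/16.1 = 10.248 N/mm
d = (8D³N_a·k / G)^(1/4) = (8·47.0³·14·10.248 / (80.9×10³))^0.25
  = (1473.1)^0.25 = 6.1952 mm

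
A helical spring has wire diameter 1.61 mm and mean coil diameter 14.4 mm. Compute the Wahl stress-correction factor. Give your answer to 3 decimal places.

1.163

C = D/d = 14.4/1.61 = 8.9441
K_W = (4C−1)/(4C−4) + 0.615/C = 34.776/31.776 + 0.0688 = 1.1632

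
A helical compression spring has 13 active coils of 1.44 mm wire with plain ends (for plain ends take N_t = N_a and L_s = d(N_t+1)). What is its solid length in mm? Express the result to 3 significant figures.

plain ends: N_t = N_a = 13
L_s = d·(N_t+1) = 1.44 × 14 = 20.16 mm

20.2 mm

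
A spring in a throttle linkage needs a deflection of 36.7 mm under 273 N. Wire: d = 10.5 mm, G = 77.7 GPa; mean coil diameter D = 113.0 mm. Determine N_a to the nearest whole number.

11

Required rate k = F/δ = 273/36.7 = 7.4387 N/mm
N_a = Gd⁴/(8D³k) = (77.7×10³ × 10.5⁴)/(8 × 113.0³ × 7.4387)
    = 9.44448e+08 / 8.58661e+07 = 11 → 11 coils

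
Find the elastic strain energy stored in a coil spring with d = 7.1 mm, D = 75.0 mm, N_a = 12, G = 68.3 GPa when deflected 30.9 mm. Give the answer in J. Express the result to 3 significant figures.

k = Gd⁴/(8D³N_a) = (68.3×10³)(7.1⁴)/(8·75.0³·12) = 4.2855 N/mm
U = ½kδ² = 0.5 × 4.2855 × 30.9² = 2045.9 N·mm = 2.0459 J

2.05 J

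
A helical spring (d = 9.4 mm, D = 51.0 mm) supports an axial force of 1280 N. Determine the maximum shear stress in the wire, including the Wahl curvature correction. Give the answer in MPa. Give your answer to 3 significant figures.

257 MPa

Spring index C = D/d = 51.0/9.4 = 5.4255
K_W = (4C−1)/(4C−4) + 0.615/C = 20.702/17.702 + 0.1134 = 1.2828
τ₀ = 8FD/(πd³) = 8·1280·51.0/(π·9.4³) = 522240/2609.4 = 200.14 MPa
τ_max = K·τ₀ = 1.2828 × 200.14 = 256.75 MPa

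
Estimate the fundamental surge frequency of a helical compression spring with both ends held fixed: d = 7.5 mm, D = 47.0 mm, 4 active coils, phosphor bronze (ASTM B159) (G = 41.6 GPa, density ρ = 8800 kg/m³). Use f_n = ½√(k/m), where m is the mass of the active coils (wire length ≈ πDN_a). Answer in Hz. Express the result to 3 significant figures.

k = Gd⁴/(8D³N_a) = (41.6×10³)(7.5⁴)/(8·47.0³·4) = 39.618 N/mm = 39618 N/m
Wire length L = πDN_a = π·47.0·4 = 590.62 mm
m = ρ·(πd²/4)·L = 8800 × 44.179×10⁻⁶ m² × 0.59062 m = 0.22962 kg
f_n = ½√(k/m) = 0.5·√(39618/0.22962) = 0.5·√(1.7254e+05) = 207.69 Hz

208 Hz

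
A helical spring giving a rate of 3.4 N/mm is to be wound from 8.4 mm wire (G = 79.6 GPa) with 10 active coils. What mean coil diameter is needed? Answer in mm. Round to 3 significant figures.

113 mm

D = (Gd⁴/(8N_a·k))^(1/3) = (79.6×10³·8.4⁴/(8·10·3.4))^(1/3)
  = (1.45701e+06)^(1/3) = 113.3671 mm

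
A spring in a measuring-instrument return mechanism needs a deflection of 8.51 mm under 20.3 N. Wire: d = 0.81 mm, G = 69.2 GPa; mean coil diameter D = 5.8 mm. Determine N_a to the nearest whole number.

Required rate k = F/δ = 20.3/8.51 = 2.3854 N/mm
N_a = Gd⁴/(8D³k) = (69.2×10³ × 0.81⁴)/(8 × 5.8³ × 2.3854)
    = 29788.3 / 3723.41 = 8 → 8 coils

8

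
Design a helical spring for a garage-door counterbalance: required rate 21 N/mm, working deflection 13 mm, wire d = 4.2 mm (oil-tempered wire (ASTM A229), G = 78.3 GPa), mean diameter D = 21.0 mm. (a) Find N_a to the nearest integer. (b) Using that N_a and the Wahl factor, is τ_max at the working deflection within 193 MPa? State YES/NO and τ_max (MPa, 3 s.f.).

N_a = Gd⁴/(8D³k) = (78.3×10³)(4.2⁴)/(8·21.0³·21) = 15.66 → N_a = 16
Actual rate k = Gd⁴/(8D³·16) = 20.554 N/mm
Working load F = kδ = 20.554·13 = 267.2 N
C = 21.0/4.2 = 5.0000; K_W = (4C−1)/(4C−4)+0.615/C = 1.3105
τ_max = K_W·8FD/(πd³) = 1.3105·192.86 = 252.75 MPa
τ_max > 193 MPa → exceeds allowable

(a) 16 coils; (b) NO, τ_max = 253 MPa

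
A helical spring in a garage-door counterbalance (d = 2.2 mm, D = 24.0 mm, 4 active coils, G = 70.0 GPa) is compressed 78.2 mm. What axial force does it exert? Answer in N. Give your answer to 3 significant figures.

k = Gd⁴/(8D³N_a) = (70.0×10³)(2.2⁴)/(8·24.0³·4) = 3.7069 N/mm
F = k·δ = 3.7069 × 78.2 = 289.88 N

290 N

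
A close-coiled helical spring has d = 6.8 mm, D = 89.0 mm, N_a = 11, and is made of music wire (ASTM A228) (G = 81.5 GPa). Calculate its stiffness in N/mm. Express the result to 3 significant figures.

2.81 N/mm

k = Gd⁴/(8D³N_a) = (81.5×10³ × 6.8⁴) / (8 × 89.0³ × 11)
  = 1.74258e+08 / 6.20373e+07 = 2.8089 N/mm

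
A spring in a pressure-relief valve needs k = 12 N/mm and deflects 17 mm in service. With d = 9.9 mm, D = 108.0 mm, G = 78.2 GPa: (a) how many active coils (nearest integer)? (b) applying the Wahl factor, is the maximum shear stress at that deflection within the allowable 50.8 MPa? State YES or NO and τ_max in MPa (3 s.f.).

(a) 6 coils; (b) NO, τ_max = 67.8 MPa

N_a = Gd⁴/(8D³k) = (78.2×10³)(9.9⁴)/(8·108.0³·12) = 6.212 → N_a = 6
Actual rate k = Gd⁴/(8D³·6) = 12.423 N/mm
Working load F = kδ = 12.423·17 = 211.2 N
C = 108.0/9.9 = 10.9091; K_W = (4C−1)/(4C−4)+0.615/C = 1.1321
τ_max = K_W·8FD/(πd³) = 1.1321·59.861 = 67.766 MPa
τ_max > 50.8 MPa → exceeds allowable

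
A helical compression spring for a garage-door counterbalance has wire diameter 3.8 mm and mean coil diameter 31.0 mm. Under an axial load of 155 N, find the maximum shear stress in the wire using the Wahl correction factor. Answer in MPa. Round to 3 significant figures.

Spring index C = D/d = 31.0/3.8 = 8.1579
K_W = (4C−1)/(4C−4) + 0.615/C = 31.632/28.632 + 0.0754 = 1.1802
τ₀ = 8FD/(πd³) = 8·155·31.0/(π·3.8³) = 38440/172.39 = 222.99 MPa
τ_max = K·τ₀ = 1.1802 × 222.99 = 263.16 MPa

263 MPa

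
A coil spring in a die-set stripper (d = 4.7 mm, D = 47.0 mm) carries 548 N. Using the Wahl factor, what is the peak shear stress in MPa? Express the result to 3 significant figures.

Spring index C = D/d = 47.0/4.7 = 10.0000
K_W = (4C−1)/(4C−4) + 0.615/C = 39.000/36.000 + 0.0615 = 1.1448
τ₀ = 8FD/(πd³) = 8·548·47.0/(π·4.7³) = 206048/326.17 = 631.72 MPa
τ_max = K·τ₀ = 1.1448 × 631.72 = 723.21 MPa

723 MPa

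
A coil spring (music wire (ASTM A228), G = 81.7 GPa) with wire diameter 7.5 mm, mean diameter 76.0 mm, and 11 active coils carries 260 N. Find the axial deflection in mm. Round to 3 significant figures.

k = Gd⁴/(8D³N_a) = (81.7×10³)(7.5⁴)/(8·76.0³·11) = 6.6918 N/mm
δ = F/k = 260 / 6.6918 = 38.853 mm

38.9 mm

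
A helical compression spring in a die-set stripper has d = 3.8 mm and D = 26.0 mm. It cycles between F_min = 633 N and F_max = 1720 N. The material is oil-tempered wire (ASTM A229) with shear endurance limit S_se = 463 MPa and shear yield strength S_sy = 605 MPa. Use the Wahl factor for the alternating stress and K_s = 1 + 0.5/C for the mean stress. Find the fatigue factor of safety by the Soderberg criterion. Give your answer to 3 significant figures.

C = D/d = 26.0/3.8 = 6.8421; K_W = (4C−1)/(4C−4)+0.615/C = 1.2183; K_s = 1+0.5/C = 1.0731
F_a = (F_max−F_min)/2 = 543.5 N; F_m = (F_max+F_min)/2 = 1176.5 N
τ_a = K_W·8F_aD/(πd³) = 1.2183 × 655.79 = 798.92 MPa
τ_m = K_s·8F_mD/(πd³) = 1.0731 × 1419.6 = 1523.3 MPa
Soderberg: 1/n_f = τ_a/S_se + τ_m/S_sy = 798.92/463 + 1523.3/605 = 1.72553 + 2.51785 = 4.2434
n_f = 1/4.2434 = 0.2357

0.236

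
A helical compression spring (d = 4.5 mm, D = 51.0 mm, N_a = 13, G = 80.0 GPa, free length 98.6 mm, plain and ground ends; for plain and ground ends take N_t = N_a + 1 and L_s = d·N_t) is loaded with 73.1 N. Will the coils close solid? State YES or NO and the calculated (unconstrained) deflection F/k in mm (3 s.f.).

NO, δ = 30.7 mm

k = Gd⁴/(8D³N_a) = (80.0×10³)(4.5⁴)/(8·51.0³·13) = 2.3779 N/mm
N_t = 14; L_s = 4.5·14 = 63 mm; δ_solid = L₀ − L_s = 98.6 − 63 = 35.6 mm
δ = F/k = 73.1/2.3779 = 30.741 mm
δ < δ_solid → spring does not go solid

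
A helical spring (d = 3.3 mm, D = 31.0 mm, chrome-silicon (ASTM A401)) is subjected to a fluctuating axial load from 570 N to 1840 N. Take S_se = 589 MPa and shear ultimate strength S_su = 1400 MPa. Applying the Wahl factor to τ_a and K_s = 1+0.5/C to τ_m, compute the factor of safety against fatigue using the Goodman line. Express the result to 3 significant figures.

C = D/d = 31.0/3.3 = 9.3939; K_W = (4C−1)/(4C−4)+0.615/C = 1.1548; K_s = 1+0.5/C = 1.0532
F_a = (F_max−F_min)/2 = 635 N; F_m = (F_max+F_min)/2 = 1205 N
τ_a = K_W·8F_aD/(πd³) = 1.1548 × 1394.9 = 1610.8 MPa
τ_m = K_s·8F_mD/(πd³) = 1.0532 × 2647 = 2787.8 MPa
Goodman: 1/n_f = τ_a/S_se + τ_m/S_su = 1610.8/589 + 2787.8/1400 = 2.73484 + 1.99132 = 4.7262
n_f = 1/4.7262 = 0.2116

0.212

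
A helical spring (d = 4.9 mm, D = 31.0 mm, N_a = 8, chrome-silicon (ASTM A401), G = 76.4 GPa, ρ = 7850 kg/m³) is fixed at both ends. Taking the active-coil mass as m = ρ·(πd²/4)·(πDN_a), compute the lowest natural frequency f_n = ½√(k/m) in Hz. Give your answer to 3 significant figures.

k = Gd⁴/(8D³N_a) = (76.4×10³)(4.9⁴)/(8·31.0³·8) = 23.1 N/mm = 23100 N/m
Wire length L = πDN_a = π·31.0·8 = 779.11 mm
m = ρ·(πd²/4)·L = 7850 × 18.857×10⁻⁶ m² × 0.77911 m = 0.11533 kg
f_n = ½√(k/m) = 0.5·√(23100/0.11533) = 0.5·√(2.0029e+05) = 223.77 Hz

224 Hz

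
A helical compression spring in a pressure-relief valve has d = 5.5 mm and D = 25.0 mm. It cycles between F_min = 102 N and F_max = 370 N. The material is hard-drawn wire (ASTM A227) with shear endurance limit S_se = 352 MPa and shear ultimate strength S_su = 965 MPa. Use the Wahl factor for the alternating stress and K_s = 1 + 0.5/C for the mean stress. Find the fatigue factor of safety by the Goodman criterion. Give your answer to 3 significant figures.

C = D/d = 25.0/5.5 = 4.5455; K_W = (4C−1)/(4C−4)+0.615/C = 1.3468; K_s = 1+0.5/C = 1.1100
F_a = (F_max−F_min)/2 = 134 N; F_m = (F_max+F_min)/2 = 236 N
τ_a = K_W·8F_aD/(πd³) = 1.3468 × 51.274 = 69.058 MPa
τ_m = K_s·8F_mD/(πd³) = 1.1100 × 90.303 = 100.24 MPa
Goodman: 1/n_f = τ_a/S_se + τ_m/S_su = 69.058/352 + 100.24/965 = 0.19619 + 0.10387 = 0.30006
n_f = 1/0.30006 = 3.333

3.33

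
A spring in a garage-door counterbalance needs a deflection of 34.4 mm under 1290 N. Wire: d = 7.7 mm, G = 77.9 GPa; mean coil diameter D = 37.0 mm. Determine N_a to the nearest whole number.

Required rate k = F/δ = 1290/34.4 = 37.5 N/mm
N_a = Gd⁴/(8D³k) = (77.9×10³ × 7.7⁴)/(8 × 37.0³ × 37.5)
    = 2.73842e+08 / 1.51959e+07 = 18.02 → 18 coils

18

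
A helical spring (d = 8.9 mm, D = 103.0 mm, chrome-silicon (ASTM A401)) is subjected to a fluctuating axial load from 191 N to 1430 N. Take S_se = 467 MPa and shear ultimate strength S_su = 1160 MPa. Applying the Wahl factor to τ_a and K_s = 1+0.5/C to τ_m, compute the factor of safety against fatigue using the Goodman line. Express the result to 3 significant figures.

C = D/d = 103.0/8.9 = 11.5730; K_W = (4C−1)/(4C−4)+0.615/C = 1.1241; K_s = 1+0.5/C = 1.0432
F_a = (F_max−F_min)/2 = 619.5 N; F_m = (F_max+F_min)/2 = 810.5 N
τ_a = K_W·8F_aD/(πd³) = 1.1241 × 230.49 = 259.09 MPa
τ_m = K_s·8F_mD/(πd³) = 1.0432 × 301.55 = 314.58 MPa
Goodman: 1/n_f = τ_a/S_se + τ_m/S_su = 259.09/467 + 314.58/1160 = 0.55479 + 0.27119 = 0.82598
n_f = 1/0.82598 = 1.211

1.21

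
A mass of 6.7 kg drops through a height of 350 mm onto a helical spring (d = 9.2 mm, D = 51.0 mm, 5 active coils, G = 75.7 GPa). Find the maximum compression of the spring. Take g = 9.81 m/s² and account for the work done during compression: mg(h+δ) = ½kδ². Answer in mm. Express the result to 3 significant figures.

21.9 mm

k = Gd⁴/(8D³N_a) = (75.7×10³)(9.2⁴)/(8·51.0³·5) = 102.21 N/mm
W = mg = 6.7 × 9.81 = 65.727 N
½kδ² − Wδ − Wh = 0 → δ = (W + √(W² + 2kWh))/k
δ = (65.727 + √(4320 + 4.70239e+06))/102.21 = (65.727 + 2169.5)/102.21 = 21.87 mm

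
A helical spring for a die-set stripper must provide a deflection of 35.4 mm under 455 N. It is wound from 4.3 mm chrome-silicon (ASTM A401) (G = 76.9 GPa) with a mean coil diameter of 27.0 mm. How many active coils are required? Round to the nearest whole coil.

13

Required rate k = F/δ = 455/35.4 = 12.853 N/mm
N_a = Gd⁴/(8D³k) = (76.9×10³ × 4.3⁴)/(8 × 27.0³ × 12.853)
    = 2.62906e+07 / 2.0239e+06 = 12.99 → 13 coils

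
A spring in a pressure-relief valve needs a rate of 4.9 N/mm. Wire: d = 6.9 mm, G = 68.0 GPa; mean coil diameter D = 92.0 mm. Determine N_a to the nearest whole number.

N_a = Gd⁴/(8D³k) = (68.0×10³ × 6.9⁴)/(8 × 92.0³ × 4.9)
    = 1.54136e+08 / 3.05246e+07 = 5.05 → 5 coils

5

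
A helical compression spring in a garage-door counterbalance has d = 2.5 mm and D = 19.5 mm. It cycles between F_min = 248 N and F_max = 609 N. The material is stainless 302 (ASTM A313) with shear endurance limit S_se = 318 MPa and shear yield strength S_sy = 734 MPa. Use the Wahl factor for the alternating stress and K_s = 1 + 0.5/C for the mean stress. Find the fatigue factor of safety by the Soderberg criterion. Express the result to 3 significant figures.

C = D/d = 19.5/2.5 = 7.8000; K_W = (4C−1)/(4C−4)+0.615/C = 1.1891; K_s = 1+0.5/C = 1.0641
F_a = (F_max−F_min)/2 = 180.5 N; F_m = (F_max+F_min)/2 = 428.5 N
τ_a = K_W·8F_aD/(πd³) = 1.1891 × 573.63 = 682.13 MPa
τ_m = K_s·8F_mD/(πd³) = 1.0641 × 1361.8 = 1449.1 MPa
Soderberg: 1/n_f = τ_a/S_se + τ_m/S_sy = 682.13/318 + 1449.1/734 = 2.14505 + 1.97421 = 4.1193
n_f = 1/4.1193 = 0.2428

0.243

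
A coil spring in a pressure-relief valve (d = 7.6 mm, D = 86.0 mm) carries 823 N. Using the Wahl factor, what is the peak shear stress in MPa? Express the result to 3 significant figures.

463 MPa

Spring index C = D/d = 86.0/7.6 = 11.3158
K_W = (4C−1)/(4C−4) + 0.615/C = 44.263/41.263 + 0.0543 = 1.1271
τ₀ = 8FD/(πd³) = 8·823·86.0/(π·7.6³) = 566224/1379.1 = 410.58 MPa
τ_max = K·τ₀ = 1.1271 × 410.58 = 462.75 MPa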